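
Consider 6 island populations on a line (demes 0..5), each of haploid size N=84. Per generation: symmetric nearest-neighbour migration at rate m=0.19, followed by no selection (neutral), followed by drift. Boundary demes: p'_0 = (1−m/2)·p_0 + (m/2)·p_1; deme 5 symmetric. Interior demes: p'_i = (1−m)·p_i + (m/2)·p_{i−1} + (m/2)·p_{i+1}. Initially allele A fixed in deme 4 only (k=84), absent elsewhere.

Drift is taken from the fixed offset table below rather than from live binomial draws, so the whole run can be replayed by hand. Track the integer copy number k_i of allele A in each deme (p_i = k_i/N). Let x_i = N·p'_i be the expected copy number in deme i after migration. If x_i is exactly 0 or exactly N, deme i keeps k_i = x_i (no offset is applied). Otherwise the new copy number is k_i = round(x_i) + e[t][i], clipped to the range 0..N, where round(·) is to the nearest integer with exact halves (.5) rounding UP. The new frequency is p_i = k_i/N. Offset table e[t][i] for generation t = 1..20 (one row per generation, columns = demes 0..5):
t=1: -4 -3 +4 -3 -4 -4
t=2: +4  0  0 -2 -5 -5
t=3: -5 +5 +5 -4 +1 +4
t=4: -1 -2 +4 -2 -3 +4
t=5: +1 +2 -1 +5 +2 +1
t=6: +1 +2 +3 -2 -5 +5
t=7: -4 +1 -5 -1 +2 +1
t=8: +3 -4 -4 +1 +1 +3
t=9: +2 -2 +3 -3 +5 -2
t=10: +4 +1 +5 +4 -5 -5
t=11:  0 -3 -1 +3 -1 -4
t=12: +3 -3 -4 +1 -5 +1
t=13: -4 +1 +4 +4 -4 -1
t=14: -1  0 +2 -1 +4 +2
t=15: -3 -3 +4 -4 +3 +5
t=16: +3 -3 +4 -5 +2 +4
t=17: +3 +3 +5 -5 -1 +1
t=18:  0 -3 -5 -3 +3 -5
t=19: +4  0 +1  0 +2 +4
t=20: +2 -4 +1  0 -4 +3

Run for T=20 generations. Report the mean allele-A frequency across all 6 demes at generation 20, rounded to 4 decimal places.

t=0: k=[0 0 0 0 84 0]
t=1: x=[0.0000 0.0000 0.0000 7.9800 68.0400 7.9800] k=[0 0 0 5 64 4]
t=2: x=[0.0000 0.0000 0.4750 10.1300 52.6950 9.7000] k=[0 0 0 8 48 5]
t=3: x=[0.0000 0.0000 0.7600 11.0400 40.1150 9.0850] k=[0 0 6 7 41 13]
t=4: x=[0.0000 0.5700 5.5250 10.1350 35.1100 15.6600] k=[0 0 10 8 32 20]
t=5: x=[0.0000 0.9500 8.8600 10.4700 28.5800 21.1400] k=[0 3 8 15 31 22]
t=6: x=[0.2850 3.1900 8.1900 15.8550 28.6250 22.8550] k=[1 5 11 14 24 28]
t=7: x=[1.3800 5.1900 10.7150 14.6650 23.4300 27.6200] k=[0 6 6 14 25 29]
t=8: x=[0.5700 5.4300 6.7600 14.2850 24.3350 28.6200] k=[4 1 3 15 25 32]
t=9: x=[3.7150 1.4750 3.9500 14.8100 24.7150 31.3350] k=[6 0 7 12 30 29]
t=10: x=[5.4300 1.2350 6.8100 13.2350 28.1950 29.0950] k=[9 2 12 17 23 24]
t=11: x=[8.3350 3.6150 11.5250 17.0950 22.5250 23.9050] k=[8 1 11 20 22 20]
t=12: x=[7.3350 2.6150 10.9050 19.3350 21.6200 20.1900] k=[10 0 7 20 17 21]
t=13: x=[9.0500 1.6150 7.5700 18.4800 17.6650 20.6200] k=[5 3 12 22 14 20]
t=14: x=[4.8100 4.0450 12.0950 20.2900 15.3300 19.4300] k=[4 4 14 19 19 21]
t=15: x=[4.0000 4.9500 13.5250 18.5250 19.1900 20.8100] k=[1 2 18 15 22 26]
t=16: x=[1.0950 3.4250 16.1950 15.9500 21.7150 25.6200] k=[4 0 20 11 24 30]
t=17: x=[3.6200 2.2800 17.2450 13.0900 23.3350 29.4300] k=[7 5 22 8 22 30]
t=18: x=[6.8100 6.8050 19.0550 10.6600 21.4300 29.2400] k=[7 4 14 8 24 24]
t=19: x=[6.7150 5.2350 12.4800 10.0900 22.4800 24.0000] k=[11 5 13 10 24 28]
t=20: x=[10.4300 6.3300 11.9550 11.6150 23.0500 27.6200] k=[12 2 13 12 19 31]

0.1766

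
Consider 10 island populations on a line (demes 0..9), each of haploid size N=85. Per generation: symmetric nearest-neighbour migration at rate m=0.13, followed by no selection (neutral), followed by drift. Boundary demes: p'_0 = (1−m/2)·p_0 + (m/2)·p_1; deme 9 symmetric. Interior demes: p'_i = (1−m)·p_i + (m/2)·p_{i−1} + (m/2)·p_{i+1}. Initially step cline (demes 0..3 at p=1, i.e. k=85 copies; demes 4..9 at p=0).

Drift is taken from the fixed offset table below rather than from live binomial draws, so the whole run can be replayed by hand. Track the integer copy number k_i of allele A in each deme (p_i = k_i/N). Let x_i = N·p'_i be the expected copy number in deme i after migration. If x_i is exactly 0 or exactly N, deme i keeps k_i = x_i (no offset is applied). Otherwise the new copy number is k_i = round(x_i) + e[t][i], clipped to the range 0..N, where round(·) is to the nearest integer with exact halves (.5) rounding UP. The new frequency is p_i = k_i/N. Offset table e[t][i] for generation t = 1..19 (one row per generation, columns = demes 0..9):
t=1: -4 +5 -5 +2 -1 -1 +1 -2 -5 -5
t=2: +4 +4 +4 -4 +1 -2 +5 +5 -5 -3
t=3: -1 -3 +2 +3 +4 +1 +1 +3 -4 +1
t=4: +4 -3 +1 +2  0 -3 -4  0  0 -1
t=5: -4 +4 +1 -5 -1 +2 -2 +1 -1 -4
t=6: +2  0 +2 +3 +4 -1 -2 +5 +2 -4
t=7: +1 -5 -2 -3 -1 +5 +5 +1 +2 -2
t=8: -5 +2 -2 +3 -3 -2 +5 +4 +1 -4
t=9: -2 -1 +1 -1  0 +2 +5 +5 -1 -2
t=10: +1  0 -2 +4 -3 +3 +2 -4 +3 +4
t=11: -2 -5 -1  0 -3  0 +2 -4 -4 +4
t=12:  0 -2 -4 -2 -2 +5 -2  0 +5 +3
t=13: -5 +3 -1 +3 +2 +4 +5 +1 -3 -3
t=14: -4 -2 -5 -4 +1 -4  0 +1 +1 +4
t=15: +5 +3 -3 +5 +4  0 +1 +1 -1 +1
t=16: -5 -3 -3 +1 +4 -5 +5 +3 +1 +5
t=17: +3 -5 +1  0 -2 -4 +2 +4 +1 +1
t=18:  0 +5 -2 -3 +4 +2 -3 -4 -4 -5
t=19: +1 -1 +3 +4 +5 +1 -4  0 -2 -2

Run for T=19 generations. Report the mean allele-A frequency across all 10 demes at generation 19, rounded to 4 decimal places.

0.4388

t=0: k=[85 85 85 85 0 0 0 0 0 0]
t=1: x=[85.0000 85.0000 85.0000 79.4750 5.5250 0.0000 0.0000 0.0000 0.0000 0.0000] k=[85 85 85 81 5 0 0 0 0 0]
t=2: x=[85.0000 85.0000 84.7400 76.3200 9.6150 0.3250 0.0000 0.0000 0.0000 0.0000] k=[85 85 85 72 11 0 0 0 0 0]
t=3: x=[85.0000 85.0000 84.1550 68.8800 14.2500 0.7150 0.0000 0.0000 0.0000 0.0000] k=[85 85 85 72 18 2 0 0 0 0]
t=4: x=[85.0000 85.0000 84.1550 69.3350 20.4700 2.9100 0.1300 0.0000 0.0000 0.0000] k=[85 85 85 71 20 0 0 0 0 0]
t=5: x=[85.0000 85.0000 84.0900 68.5950 22.0150 1.3000 0.0000 0.0000 0.0000 0.0000] k=[85 85 85 64 21 3 0 0 0 0]
t=6: x=[85.0000 85.0000 83.6350 62.5700 22.6250 3.9750 0.1950 0.0000 0.0000 0.0000] k=[85 85 85 66 27 3 0 0 0 0]
t=7: x=[85.0000 85.0000 83.7650 64.7000 27.9750 4.3650 0.1950 0.0000 0.0000 0.0000] k=[85 85 82 62 27 9 5 0 0 0]
t=8: x=[85.0000 84.8050 80.8950 61.0250 28.1050 9.9100 4.9350 0.3250 0.0000 0.0000] k=[85 85 79 64 25 8 10 4 0 0]
t=9: x=[85.0000 84.6100 78.4150 62.4400 26.4300 9.2350 9.4800 4.1300 0.2600 0.0000] k=[85 84 79 61 26 11 14 9 0 0]
t=10: x=[84.9350 83.7400 78.1550 59.8950 27.3000 12.1700 13.4800 8.7400 0.5850 0.0000] k=[85 84 76 64 24 15 15 5 4 0]
t=11: x=[84.9350 83.5450 75.7400 62.1800 26.0150 15.5850 14.3500 5.5850 3.8050 0.2600] k=[83 79 75 62 23 16 16 2 0 4]
t=12: x=[82.7400 79.0000 74.4150 60.3100 25.0800 16.4550 15.0900 2.7800 0.3900 3.7400] k=[83 77 70 58 23 21 13 3 5 7]
t=13: x=[82.6100 76.9350 69.6750 56.5050 25.1450 20.6100 12.8700 3.7800 5.0000 6.8700] k=[78 80 69 60 27 25 18 5 2 4]
t=14: x=[78.1300 79.1550 69.1300 58.4400 29.0150 24.6750 17.6100 5.6500 2.3250 3.8700] k=[74 77 64 54 30 21 18 7 3 8]
t=15: x=[74.1950 75.9600 64.1950 53.0900 30.9750 21.3900 17.4800 7.4550 3.5850 7.6750] k=[79 79 61 58 35 21 18 8 3 9]
t=16: x=[79.0000 77.8300 61.9750 56.7000 35.5850 21.7150 17.5450 8.3250 3.7150 8.6100] k=[74 75 59 58 40 17 23 11 5 14]
t=17: x=[74.0650 73.8950 59.9750 56.8950 39.6750 18.8850 21.8300 11.3900 5.9750 13.4150] k=[77 69 61 57 38 15 24 15 7 14]
t=18: x=[76.4800 69.0000 61.2600 56.0250 37.7400 17.0800 22.8300 15.0650 7.9750 13.5450] k=[76 74 59 53 42 19 20 11 4 9]
t=19: x=[75.8700 73.1550 59.5850 52.6750 41.2200 20.5600 19.3500 11.1300 4.7800 8.6750] k=[77 72 63 57 46 22 15 11 3 7]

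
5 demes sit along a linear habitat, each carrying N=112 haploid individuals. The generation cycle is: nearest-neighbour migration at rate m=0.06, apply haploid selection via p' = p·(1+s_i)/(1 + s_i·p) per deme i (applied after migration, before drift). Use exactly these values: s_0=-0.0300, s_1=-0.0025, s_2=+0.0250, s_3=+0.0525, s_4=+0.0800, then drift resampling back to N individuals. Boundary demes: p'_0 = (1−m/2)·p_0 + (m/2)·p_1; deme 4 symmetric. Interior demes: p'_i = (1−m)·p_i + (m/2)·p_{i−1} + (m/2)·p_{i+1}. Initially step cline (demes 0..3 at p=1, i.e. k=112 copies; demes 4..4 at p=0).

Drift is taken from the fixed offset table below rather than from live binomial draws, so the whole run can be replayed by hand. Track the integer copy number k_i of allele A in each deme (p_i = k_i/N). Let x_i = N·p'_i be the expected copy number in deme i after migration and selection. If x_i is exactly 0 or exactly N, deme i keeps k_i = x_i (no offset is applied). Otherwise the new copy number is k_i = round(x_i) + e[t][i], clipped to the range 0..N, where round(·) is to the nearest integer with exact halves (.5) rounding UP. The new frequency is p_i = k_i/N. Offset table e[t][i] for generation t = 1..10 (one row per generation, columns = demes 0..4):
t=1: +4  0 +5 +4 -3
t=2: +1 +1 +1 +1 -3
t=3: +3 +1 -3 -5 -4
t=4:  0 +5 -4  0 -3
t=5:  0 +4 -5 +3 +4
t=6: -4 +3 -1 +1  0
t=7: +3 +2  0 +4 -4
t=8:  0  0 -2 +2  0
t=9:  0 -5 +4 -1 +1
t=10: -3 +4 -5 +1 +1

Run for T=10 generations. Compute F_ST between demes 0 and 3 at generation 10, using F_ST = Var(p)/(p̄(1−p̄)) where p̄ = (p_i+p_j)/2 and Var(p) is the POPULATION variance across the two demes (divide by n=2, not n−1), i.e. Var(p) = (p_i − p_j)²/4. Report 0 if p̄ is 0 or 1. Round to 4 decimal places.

t=0: k=[112 112 112 112 0]
t=1: x=[112.0000 112.0000 112.0000 108.8028 3.6201] k=[112 112 112 112 1]
t=2: x=[112.0000 112.0000 112.0000 108.8314 4.6620] k=[112 112 112 110 2]
t=3: x=[112.0000 112.0000 111.9415 107.0670 5.6381] k=[112 112 109 102 2]
t=4: x=[112.0000 111.9098 108.9540 99.7784 5.3808] k=[112 112 105 100 2]
t=5: x=[112.0000 111.7895 105.2190 97.8546 5.3164] k=[112 112 100 101 9]
t=6: x=[112.0000 111.6391 100.6445 98.8169 12.5950] k=[112 112 100 100 13]
t=7: x=[112.0000 111.6391 100.6150 98.0279 16.6729] k=[112 112 101 102 13]
t=8: x=[112.0000 111.6692 101.5954 99.8649 16.7363] k=[112 112 100 102 17]
t=9: x=[112.0000 111.6391 100.6739 99.9513 20.8232] k=[112 107 105 99 22]
t=10: x=[111.8454 107.0782 105.0429 97.5272 25.8067] k=[109 111 100 99 27]

0.0300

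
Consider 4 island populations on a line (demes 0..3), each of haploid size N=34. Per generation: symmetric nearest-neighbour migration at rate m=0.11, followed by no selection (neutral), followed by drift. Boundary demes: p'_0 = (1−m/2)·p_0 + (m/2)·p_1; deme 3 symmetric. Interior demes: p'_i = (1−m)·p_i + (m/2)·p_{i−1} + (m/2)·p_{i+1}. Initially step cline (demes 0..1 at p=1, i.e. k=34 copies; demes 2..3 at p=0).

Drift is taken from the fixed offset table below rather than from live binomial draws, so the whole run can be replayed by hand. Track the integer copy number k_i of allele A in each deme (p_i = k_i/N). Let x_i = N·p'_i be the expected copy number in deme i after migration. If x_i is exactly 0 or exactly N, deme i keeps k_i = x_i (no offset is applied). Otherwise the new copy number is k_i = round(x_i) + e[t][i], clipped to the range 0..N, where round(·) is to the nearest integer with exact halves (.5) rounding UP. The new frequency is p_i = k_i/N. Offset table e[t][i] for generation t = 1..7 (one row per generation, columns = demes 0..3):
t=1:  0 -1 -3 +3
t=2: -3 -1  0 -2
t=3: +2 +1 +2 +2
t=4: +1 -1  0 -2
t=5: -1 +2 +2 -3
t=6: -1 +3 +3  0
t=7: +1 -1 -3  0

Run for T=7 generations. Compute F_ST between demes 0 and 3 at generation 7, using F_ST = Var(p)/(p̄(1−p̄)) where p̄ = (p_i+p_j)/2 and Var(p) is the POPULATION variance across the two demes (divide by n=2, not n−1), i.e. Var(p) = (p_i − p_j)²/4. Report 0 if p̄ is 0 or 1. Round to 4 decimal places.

0.8858

t=0: k=[34 34 0 0]
t=1: x=[34.0000 32.1300 1.8700 0.0000] k=[34 31 0 0]
t=2: x=[33.8350 29.4600 1.7050 0.0000] k=[31 28 2 0]
t=3: x=[30.8350 26.7350 3.3200 0.1100] k=[33 28 5 2]
t=4: x=[32.7250 27.0100 6.1000 2.1650] k=[34 26 6 0]
t=5: x=[33.5600 25.3400 6.7700 0.3300] k=[33 27 9 0]
t=6: x=[32.6700 26.3400 9.4950 0.4950] k=[32 29 12 0]
t=7: x=[31.8350 28.2300 12.2750 0.6600] k=[33 27 9 1]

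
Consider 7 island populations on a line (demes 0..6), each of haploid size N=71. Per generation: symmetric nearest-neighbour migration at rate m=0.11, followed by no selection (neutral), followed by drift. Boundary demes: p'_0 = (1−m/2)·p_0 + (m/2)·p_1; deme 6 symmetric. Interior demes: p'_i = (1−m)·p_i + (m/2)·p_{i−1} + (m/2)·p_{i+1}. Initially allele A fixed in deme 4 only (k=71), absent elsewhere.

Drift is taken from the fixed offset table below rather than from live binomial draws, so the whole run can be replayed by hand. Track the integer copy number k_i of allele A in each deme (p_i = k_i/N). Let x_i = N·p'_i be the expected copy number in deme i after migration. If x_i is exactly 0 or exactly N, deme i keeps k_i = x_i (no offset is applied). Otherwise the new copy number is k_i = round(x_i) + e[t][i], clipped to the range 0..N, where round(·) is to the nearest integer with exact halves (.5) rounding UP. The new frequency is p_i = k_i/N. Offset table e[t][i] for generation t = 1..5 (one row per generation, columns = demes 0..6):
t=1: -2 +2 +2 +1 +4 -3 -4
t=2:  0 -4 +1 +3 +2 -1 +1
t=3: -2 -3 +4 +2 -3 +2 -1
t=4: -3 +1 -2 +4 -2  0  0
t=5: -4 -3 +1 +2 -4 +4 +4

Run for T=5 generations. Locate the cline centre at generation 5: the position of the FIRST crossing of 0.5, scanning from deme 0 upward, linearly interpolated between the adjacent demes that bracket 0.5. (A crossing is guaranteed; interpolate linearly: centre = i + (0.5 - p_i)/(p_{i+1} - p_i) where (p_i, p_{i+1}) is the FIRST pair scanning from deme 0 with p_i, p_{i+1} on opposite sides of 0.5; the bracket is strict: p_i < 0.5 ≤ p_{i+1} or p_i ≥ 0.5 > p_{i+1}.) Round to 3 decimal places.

3.781

t=0: k=[0 0 0 0 71 0 0]
t=1: x=[0.0000 0.0000 0.0000 3.9050 63.1900 3.9050 0.0000] k=[0 0 0 5 67 1 0]
t=2: x=[0.0000 0.0000 0.2750 8.1350 59.9600 4.5750 0.0550] k=[0 0 1 11 62 4 1]
t=3: x=[0.0000 0.0550 1.4950 13.2550 56.0050 7.0250 1.1650] k=[0 0 5 15 53 9 0]
t=4: x=[0.0000 0.2750 5.2750 16.5400 48.4900 10.9250 0.4950] k=[0 1 3 21 46 11 0]
t=5: x=[0.0550 1.0550 3.8800 21.3850 42.7000 12.3200 0.6050] k=[0 0 5 23 39 16 5]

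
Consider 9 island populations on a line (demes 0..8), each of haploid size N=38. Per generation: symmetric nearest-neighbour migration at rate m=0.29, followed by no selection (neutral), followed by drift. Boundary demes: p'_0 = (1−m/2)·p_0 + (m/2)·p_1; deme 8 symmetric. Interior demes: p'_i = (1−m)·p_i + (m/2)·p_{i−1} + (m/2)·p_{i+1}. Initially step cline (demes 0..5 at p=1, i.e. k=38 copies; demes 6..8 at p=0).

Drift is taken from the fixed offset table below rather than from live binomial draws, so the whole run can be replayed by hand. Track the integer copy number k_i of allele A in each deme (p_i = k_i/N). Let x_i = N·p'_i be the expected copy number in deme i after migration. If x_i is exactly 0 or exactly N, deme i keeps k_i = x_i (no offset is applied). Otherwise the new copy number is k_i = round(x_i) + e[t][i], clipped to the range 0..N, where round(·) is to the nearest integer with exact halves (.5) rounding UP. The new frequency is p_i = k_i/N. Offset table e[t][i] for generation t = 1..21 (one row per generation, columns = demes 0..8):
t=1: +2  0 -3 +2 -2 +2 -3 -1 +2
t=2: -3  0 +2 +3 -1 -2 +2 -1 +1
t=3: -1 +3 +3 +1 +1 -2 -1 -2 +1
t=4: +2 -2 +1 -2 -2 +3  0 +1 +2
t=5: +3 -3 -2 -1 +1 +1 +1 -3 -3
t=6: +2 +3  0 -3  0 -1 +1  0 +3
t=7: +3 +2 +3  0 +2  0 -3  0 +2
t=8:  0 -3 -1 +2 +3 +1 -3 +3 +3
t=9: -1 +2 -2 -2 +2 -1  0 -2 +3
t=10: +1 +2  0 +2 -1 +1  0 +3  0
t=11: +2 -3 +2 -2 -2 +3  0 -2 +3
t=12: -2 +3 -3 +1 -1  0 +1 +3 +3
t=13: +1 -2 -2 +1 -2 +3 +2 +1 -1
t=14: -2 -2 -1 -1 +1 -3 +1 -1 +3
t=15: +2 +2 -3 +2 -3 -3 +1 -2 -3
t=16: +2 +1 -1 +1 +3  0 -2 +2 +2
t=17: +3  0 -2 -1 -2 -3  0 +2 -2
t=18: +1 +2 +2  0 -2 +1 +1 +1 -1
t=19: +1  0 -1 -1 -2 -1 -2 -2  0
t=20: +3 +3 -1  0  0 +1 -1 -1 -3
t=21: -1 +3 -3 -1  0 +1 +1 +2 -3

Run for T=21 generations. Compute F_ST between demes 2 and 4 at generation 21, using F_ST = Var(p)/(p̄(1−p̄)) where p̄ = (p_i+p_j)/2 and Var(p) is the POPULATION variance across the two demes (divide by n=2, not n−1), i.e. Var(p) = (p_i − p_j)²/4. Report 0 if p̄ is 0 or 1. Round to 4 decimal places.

0.0196

t=0: k=[38 38 38 38 38 38 0 0 0]
t=1: x=[38.0000 38.0000 38.0000 38.0000 38.0000 32.4900 5.5100 0.0000 0.0000] k=[38 38 38 38 38 34 3 0 0]
t=2: x=[38.0000 38.0000 38.0000 38.0000 37.4200 30.0850 7.0600 0.4350 0.0000] k=[38 38 38 38 36 28 9 0 0]
t=3: x=[38.0000 38.0000 38.0000 37.7100 35.1300 26.4050 10.4500 1.3050 0.0000] k=[38 38 38 38 36 24 9 0 0]
t=4: x=[38.0000 38.0000 38.0000 37.7100 34.5500 23.5650 9.8700 1.3050 0.0000] k=[38 38 38 36 33 27 10 2 0]
t=5: x=[38.0000 38.0000 37.7100 35.8550 32.5650 25.4050 11.3050 2.8700 0.2900] k=[38 38 36 35 34 26 12 0 0]
t=6: x=[38.0000 37.7100 36.1450 35.0000 32.9850 25.1300 12.2900 1.7400 0.0000] k=[38 38 36 32 33 24 13 2 0]
t=7: x=[38.0000 37.7100 35.7100 32.7250 31.5500 23.7100 13.0000 3.3050 0.2900] k=[38 38 38 33 34 24 10 3 2]
t=8: x=[38.0000 38.0000 37.2750 33.8700 32.4050 23.4200 11.0150 3.8700 2.1450] k=[38 38 36 36 35 24 8 7 5]
t=9: x=[38.0000 37.7100 36.2900 35.8550 33.5500 23.2750 10.1750 6.8550 5.2900] k=[38 38 34 34 36 22 10 5 8]
t=10: x=[38.0000 37.4200 34.5800 34.2900 33.6800 22.2900 11.0150 6.1600 7.5650] k=[38 38 35 36 33 23 11 9 8]
t=11: x=[38.0000 37.5650 35.5800 35.4200 31.9850 22.7100 12.4500 9.1450 8.1450] k=[38 35 38 33 30 26 12 7 11]
t=12: x=[37.5650 35.8700 36.8400 33.2900 29.8550 24.5500 13.3050 8.3050 10.4200] k=[36 38 34 34 29 25 14 11 13]
t=13: x=[36.2900 37.1300 34.5800 33.2750 29.1450 23.9850 15.1600 11.7250 12.7100] k=[37 35 33 34 27 27 17 13 12]
t=14: x=[36.7100 35.0000 33.4350 32.8400 28.0150 25.5500 17.8700 13.4350 12.1450] k=[35 33 32 32 29 23 19 12 15]
t=15: x=[34.7100 33.1450 32.1450 31.5650 28.5650 23.2900 18.5650 13.4500 14.5650] k=[37 35 29 34 26 20 20 11 12]
t=16: x=[36.7100 34.4200 30.5950 32.1150 26.2900 20.8700 18.6950 12.4500 11.8550] k=[38 35 30 33 29 21 17 14 14]
t=17: x=[37.5650 34.7100 31.1600 31.9850 28.4200 21.5800 17.1450 14.4350 14.0000] k=[38 35 29 31 26 19 17 16 12]
t=18: x=[37.5650 34.5650 30.1600 29.9850 25.7100 19.7250 17.1450 15.5650 12.5800] k=[38 37 32 30 24 21 18 17 12]
t=19: x=[37.8550 36.4200 32.4350 29.4200 24.4350 21.0000 18.2900 16.4200 12.7250] k=[38 36 31 28 22 20 16 14 13]
t=20: x=[37.7100 35.5650 31.2900 27.5650 22.5800 19.7100 16.2900 14.1450 13.1450] k=[38 38 30 28 23 21 15 13 10]
t=21: x=[38.0000 36.8400 30.8700 27.5650 23.4350 20.4200 15.5800 12.8550 10.4350] k=[38 38 28 27 23 21 17 15 7]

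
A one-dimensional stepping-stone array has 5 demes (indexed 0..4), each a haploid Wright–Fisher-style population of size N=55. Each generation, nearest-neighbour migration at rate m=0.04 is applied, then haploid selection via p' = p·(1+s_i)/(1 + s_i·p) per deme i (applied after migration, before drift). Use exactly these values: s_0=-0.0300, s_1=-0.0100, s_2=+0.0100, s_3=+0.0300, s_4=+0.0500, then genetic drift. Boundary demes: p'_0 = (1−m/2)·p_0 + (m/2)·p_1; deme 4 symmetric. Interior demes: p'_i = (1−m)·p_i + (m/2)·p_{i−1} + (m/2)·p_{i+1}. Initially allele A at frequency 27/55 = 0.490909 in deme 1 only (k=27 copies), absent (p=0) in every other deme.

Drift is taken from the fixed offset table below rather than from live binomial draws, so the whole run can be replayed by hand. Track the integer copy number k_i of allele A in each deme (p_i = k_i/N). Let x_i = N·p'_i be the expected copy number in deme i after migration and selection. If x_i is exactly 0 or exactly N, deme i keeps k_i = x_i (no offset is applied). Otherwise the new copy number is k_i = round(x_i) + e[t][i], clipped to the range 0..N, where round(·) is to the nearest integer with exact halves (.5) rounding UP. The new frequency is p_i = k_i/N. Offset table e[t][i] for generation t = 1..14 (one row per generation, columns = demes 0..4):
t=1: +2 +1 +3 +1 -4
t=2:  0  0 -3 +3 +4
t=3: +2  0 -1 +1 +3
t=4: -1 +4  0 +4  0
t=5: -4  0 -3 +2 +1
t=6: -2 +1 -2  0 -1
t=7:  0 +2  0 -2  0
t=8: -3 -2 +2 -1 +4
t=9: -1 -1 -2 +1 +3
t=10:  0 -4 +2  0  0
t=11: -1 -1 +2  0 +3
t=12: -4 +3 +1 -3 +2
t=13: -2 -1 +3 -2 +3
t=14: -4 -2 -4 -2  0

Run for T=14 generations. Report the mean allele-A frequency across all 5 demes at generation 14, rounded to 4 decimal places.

0.1491

t=0: k=[0 27 0 0 0]
t=1: x=[0.5240 25.7823 0.5453 0.0000 0.0000] k=[3 27 4 0 0]
t=2: x=[3.3820 25.9222 4.4203 0.0824 0.0000] k=[3 26 1 3 0]
t=3: x=[3.3625 24.9030 1.5550 2.9823 0.0630] k=[5 25 1 4 3]
t=4: x=[5.2535 23.9840 1.5550 4.0290 3.1623] k=[4 28 2 8 3]
t=5: x=[4.3562 26.8619 2.6651 7.9795 3.2459] k=[0 27 0 10 4]
t=6: x=[0.5240 25.7823 0.7473 9.9180 4.3099] k=[0 27 0 10 3]
t=7: x=[0.5240 25.7823 0.7473 9.8976 3.2876] k=[1 28 1 8 3]
t=8: x=[1.4951 26.7819 1.6963 7.9591 3.2459] k=[0 25 4 7 7]
t=9: x=[0.4851 23.9440 4.5211 7.1212 7.3035] k=[0 23 3 8 10]
t=10: x=[0.4463 22.0072 3.5328 8.1429 10.3642] k=[0 18 6 8 10]
t=11: x=[0.3493 17.2807 6.3356 8.2042 10.3642] k=[0 16 8 8 13]
t=12: x=[0.3105 15.4083 8.2294 8.3063 13.3880] k=[0 18 9 5 15]
t=13: x=[0.3493 17.3404 9.1758 5.4228 15.3337] k=[0 16 12 3 18]
t=14: x=[0.3105 15.4879 11.9931 3.5776 18.2907] k=[0 13 8 2 18]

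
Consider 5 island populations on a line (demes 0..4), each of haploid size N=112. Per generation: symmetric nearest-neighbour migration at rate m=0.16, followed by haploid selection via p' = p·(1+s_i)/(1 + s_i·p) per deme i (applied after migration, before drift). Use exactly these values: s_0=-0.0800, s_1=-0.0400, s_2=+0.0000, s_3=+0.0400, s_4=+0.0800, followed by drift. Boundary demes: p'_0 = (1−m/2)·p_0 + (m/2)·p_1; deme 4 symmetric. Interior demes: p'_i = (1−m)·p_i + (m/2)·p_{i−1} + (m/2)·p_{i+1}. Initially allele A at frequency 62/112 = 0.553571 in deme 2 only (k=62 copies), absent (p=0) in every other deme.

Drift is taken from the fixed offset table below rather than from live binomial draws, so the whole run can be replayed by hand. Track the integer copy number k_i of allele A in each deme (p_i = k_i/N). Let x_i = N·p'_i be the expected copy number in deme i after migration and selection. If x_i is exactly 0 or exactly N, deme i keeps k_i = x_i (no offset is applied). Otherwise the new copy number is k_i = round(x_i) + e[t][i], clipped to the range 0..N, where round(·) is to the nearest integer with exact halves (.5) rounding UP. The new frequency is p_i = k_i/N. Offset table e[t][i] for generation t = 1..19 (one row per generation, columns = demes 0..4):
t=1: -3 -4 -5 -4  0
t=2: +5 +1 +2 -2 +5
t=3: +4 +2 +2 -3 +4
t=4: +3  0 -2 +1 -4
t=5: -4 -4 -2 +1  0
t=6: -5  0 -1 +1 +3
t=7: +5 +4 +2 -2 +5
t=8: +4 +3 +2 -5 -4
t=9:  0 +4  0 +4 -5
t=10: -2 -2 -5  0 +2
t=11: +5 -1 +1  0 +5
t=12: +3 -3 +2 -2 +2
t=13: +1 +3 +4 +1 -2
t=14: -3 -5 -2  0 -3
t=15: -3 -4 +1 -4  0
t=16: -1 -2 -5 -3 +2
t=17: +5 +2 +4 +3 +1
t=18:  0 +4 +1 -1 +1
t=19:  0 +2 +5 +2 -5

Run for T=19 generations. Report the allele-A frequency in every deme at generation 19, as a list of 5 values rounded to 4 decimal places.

t=0: k=[0 0 62 0 0]
t=1: x=[0.0000 4.7700 52.0800 5.1493 0.0000] k=[0 1 47 1 0]
t=2: x=[0.0736 4.4233 39.6400 4.7762 0.0864] k=[5 5 42 3 5]
t=3: x=[4.6165 7.6634 35.9200 6.5166 5.2092] k=[9 10 38 4 9]
t=4: x=[8.4081 11.7245 33.0400 7.3860 9.2313] k=[11 12 31 8 5]
t=5: x=[10.2749 12.9646 27.6400 9.9499 5.6381] k=[6 9 26 11 6]
t=6: x=[5.7665 9.7504 23.4400 12.2205 6.8805] k=[1 10 22 13 10]
t=7: x=[1.5843 9.8665 20.3200 13.9520 10.9789] k=[7 14 22 12 16]
t=8: x=[6.9930 13.5851 20.5600 13.5812 16.7468] k=[11 17 23 9 13]
t=9: x=[10.6489 16.4197 21.4000 10.8173 13.5715] k=[11 20 21 15 9]
t=10: x=[10.8734 18.7150 20.4400 15.5169 10.1695] k=[9 17 15 16 12]
t=11: x=[8.9303 15.6425 15.2400 16.1341 13.1895] k=[14 15 16 16 18]
t=12: x=[13.0852 14.4776 15.9200 16.7100 19.0248] k=[16 11 18 15 21]
t=13: x=[14.5137 11.5309 17.2000 16.2575 21.8415] k=[16 15 21 17 20]
t=14: x=[14.8149 15.0211 20.2000 18.1486 21.0438] k=[12 10 18 18 18]
t=15: x=[10.9857 10.4081 17.3600 18.6004 19.1932] k=[8 6 18 15 19]
t=16: x=[7.2534 6.8526 16.8000 16.0930 19.9088] k=[6 5 12 13 22]
t=17: x=[5.4695 5.4253 11.5200 14.1168 22.6383] k=[10 7 16 17 24]
t=18: x=[9.0422 7.6634 15.3600 18.0664 24.8983] k=[9 12 16 17 26]
t=19: x=[8.5573 11.6470 15.7600 18.2307 26.8181] k=[9 14 21 20 22]

[0.0804, 0.1250, 0.1875, 0.1786, 0.1964]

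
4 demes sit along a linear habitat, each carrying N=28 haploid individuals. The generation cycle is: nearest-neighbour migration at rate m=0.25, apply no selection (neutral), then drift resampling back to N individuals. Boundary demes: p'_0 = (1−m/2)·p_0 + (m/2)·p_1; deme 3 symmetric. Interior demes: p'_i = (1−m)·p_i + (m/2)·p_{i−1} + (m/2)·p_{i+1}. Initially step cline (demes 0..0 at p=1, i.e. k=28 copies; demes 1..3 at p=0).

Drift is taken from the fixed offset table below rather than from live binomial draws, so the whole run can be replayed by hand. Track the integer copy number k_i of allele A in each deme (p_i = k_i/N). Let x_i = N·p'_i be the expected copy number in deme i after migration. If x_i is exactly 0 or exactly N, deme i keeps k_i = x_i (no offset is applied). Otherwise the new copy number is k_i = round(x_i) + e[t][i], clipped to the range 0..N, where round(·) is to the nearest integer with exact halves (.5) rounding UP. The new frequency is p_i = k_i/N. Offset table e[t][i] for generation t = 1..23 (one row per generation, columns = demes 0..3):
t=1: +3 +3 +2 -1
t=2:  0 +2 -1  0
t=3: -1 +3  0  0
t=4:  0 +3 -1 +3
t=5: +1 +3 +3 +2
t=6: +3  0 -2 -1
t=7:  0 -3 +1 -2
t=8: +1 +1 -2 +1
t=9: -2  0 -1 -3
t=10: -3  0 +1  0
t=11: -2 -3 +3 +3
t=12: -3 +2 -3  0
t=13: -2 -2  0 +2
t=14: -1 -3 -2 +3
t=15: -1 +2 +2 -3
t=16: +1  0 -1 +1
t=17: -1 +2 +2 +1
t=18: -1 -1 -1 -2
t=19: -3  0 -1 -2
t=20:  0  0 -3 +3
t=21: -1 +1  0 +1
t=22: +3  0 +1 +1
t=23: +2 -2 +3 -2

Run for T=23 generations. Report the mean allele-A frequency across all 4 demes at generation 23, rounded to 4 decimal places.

t=0: k=[28 0 0 0]
t=1: x=[24.5000 3.5000 0.0000 0.0000] k=[28 7 0 0]
t=2: x=[25.3750 8.7500 0.8750 0.0000] k=[25 11 0 0]
t=3: x=[23.2500 11.3750 1.3750 0.0000] k=[22 14 1 0]
t=4: x=[21.0000 13.3750 2.5000 0.1250] k=[21 16 2 3]
t=5: x=[20.3750 14.8750 3.8750 2.8750] k=[21 18 7 5]
t=6: x=[20.6250 17.0000 8.1250 5.2500] k=[24 17 6 4]
t=7: x=[23.1250 16.5000 7.1250 4.2500] k=[23 14 8 2]
t=8: x=[21.8750 14.3750 8.0000 2.7500] k=[23 15 6 4]
t=9: x=[22.0000 14.8750 6.8750 4.2500] k=[20 15 6 1]
t=10: x=[19.3750 14.5000 6.5000 1.6250] k=[16 15 8 2]
t=11: x=[15.8750 14.2500 8.1250 2.7500] k=[14 11 11 6]
t=12: x=[13.6250 11.3750 10.3750 6.6250] k=[11 13 7 7]
t=13: x=[11.2500 12.0000 7.7500 7.0000] k=[9 10 8 9]
t=14: x=[9.1250 9.6250 8.3750 8.8750] k=[8 7 6 12]
t=15: x=[7.8750 7.0000 6.8750 11.2500] k=[7 9 9 8]
t=16: x=[7.2500 8.7500 8.8750 8.1250] k=[8 9 8 9]
t=17: x=[8.1250 8.7500 8.2500 8.8750] k=[7 11 10 10]
t=18: x=[7.5000 10.3750 10.1250 10.0000] k=[7 9 9 8]
t=19: x=[7.2500 8.7500 8.8750 8.1250] k=[4 9 8 6]
t=20: x=[4.6250 8.2500 7.8750 6.2500] k=[5 8 5 9]
t=21: x=[5.3750 7.2500 5.8750 8.5000] k=[4 8 6 10]
t=22: x=[4.5000 7.2500 6.7500 9.5000] k=[8 7 8 11]
t=23: x=[7.8750 7.2500 8.2500 10.6250] k=[10 5 11 9]

0.3125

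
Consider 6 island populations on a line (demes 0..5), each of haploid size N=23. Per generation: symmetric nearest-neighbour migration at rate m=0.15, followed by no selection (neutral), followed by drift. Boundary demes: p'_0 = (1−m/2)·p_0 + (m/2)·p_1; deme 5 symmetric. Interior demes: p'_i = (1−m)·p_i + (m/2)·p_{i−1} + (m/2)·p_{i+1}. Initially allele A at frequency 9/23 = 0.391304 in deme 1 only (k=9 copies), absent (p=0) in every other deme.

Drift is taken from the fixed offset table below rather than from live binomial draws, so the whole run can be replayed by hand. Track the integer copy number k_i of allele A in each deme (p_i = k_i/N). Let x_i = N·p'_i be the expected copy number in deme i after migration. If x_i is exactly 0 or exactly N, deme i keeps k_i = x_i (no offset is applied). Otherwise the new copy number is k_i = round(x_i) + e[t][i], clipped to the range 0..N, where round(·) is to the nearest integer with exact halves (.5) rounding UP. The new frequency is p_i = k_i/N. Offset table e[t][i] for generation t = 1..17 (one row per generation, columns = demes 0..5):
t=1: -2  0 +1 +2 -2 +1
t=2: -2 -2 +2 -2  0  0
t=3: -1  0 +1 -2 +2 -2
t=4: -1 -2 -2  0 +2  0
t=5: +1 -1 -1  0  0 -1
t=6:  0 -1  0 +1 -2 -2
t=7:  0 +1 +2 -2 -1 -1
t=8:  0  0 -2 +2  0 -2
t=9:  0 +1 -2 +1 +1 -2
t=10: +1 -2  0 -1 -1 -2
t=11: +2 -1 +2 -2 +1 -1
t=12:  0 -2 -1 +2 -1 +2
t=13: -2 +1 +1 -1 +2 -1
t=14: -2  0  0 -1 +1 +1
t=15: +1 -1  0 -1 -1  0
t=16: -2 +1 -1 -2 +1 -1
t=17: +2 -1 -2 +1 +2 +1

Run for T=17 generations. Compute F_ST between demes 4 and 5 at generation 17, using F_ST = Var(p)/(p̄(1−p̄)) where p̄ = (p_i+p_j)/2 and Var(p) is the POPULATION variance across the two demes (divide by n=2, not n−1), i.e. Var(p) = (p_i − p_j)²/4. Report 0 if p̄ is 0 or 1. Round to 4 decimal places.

t=0: k=[0 9 0 0 0 0]
t=1: x=[0.6750 7.6500 0.6750 0.0000 0.0000 0.0000] k=[0 8 2 0 0 0]
t=2: x=[0.6000 6.9500 2.3000 0.1500 0.0000 0.0000] k=[0 5 4 0 0 0]
t=3: x=[0.3750 4.5500 3.7750 0.3000 0.0000 0.0000] k=[0 5 5 0 0 0]
t=4: x=[0.3750 4.6250 4.6250 0.3750 0.0000 0.0000] k=[0 3 3 0 0 0]
t=5: x=[0.2250 2.7750 2.7750 0.2250 0.0000 0.0000] k=[1 2 2 0 0 0]
t=6: x=[1.0750 1.9250 1.8500 0.1500 0.0000 0.0000] k=[1 1 2 1 0 0]
t=7: x=[1.0000 1.0750 1.8500 1.0000 0.0750 0.0000] k=[1 2 4 0 0 0]
t=8: x=[1.0750 2.0750 3.5500 0.3000 0.0000 0.0000] k=[1 2 2 2 0 0]
t=9: x=[1.0750 1.9250 2.0000 1.8500 0.1500 0.0000] k=[1 3 0 3 1 0]
t=10: x=[1.1500 2.6250 0.4500 2.6250 1.0750 0.0750] k=[2 1 0 2 0 0]
t=11: x=[1.9250 1.0000 0.2250 1.7000 0.1500 0.0000] k=[4 0 2 0 1 0]
t=12: x=[3.7000 0.4500 1.7000 0.2250 0.8500 0.0750] k=[4 0 1 2 0 2]
t=13: x=[3.7000 0.3750 1.0000 1.7750 0.3000 1.8500] k=[2 1 2 1 2 1]
t=14: x=[1.9250 1.1500 1.8500 1.1500 1.8500 1.0750] k=[0 1 2 0 3 2]
t=15: x=[0.0750 1.0000 1.7750 0.3750 2.7000 2.0750] k=[1 0 2 0 2 2]
t=16: x=[0.9250 0.2250 1.7000 0.3000 1.8500 2.0000] k=[0 1 1 0 3 1]
t=17: x=[0.0750 0.9250 0.9250 0.3000 2.6250 1.1500] k=[2 0 0 1 5 2]

0.0330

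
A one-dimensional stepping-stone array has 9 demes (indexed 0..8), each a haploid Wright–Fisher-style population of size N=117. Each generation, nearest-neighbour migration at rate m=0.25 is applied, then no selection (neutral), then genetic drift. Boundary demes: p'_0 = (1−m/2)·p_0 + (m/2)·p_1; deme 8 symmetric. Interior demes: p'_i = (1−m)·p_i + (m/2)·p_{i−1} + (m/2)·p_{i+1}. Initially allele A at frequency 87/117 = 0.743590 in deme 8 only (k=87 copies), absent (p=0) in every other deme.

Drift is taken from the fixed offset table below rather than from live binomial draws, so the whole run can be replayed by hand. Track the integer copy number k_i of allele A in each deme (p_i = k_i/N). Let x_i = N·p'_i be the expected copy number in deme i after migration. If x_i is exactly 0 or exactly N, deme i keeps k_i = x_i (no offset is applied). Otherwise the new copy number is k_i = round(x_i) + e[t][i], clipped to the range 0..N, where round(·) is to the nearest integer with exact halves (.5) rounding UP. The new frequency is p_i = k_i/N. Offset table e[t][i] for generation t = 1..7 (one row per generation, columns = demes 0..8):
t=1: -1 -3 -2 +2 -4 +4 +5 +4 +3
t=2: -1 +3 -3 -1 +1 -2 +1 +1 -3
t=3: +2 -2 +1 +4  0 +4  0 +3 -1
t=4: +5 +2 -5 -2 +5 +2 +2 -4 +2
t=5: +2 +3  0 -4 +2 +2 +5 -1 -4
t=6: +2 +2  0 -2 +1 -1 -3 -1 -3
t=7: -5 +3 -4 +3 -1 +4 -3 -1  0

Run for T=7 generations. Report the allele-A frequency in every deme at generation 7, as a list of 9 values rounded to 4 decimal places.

t=0: k=[0 0 0 0 0 0 0 0 87]
t=1: x=[0.0000 0.0000 0.0000 0.0000 0.0000 0.0000 0.0000 10.8750 76.1250] k=[0 0 0 0 0 0 0 15 79]
t=2: x=[0.0000 0.0000 0.0000 0.0000 0.0000 0.0000 1.8750 21.1250 71.0000] k=[0 0 0 0 0 0 3 22 68]
t=3: x=[0.0000 0.0000 0.0000 0.0000 0.0000 0.3750 5.0000 25.3750 62.2500] k=[0 0 0 0 0 4 5 28 61]
t=4: x=[0.0000 0.0000 0.0000 0.0000 0.5000 3.6250 7.7500 29.2500 56.8750] k=[0 0 0 0 6 6 10 25 59]
t=5: x=[0.0000 0.0000 0.0000 0.7500 5.2500 6.5000 11.3750 27.3750 54.7500] k=[0 0 0 0 7 9 16 26 51]
t=6: x=[0.0000 0.0000 0.0000 0.8750 6.3750 9.6250 16.3750 27.8750 47.8750] k=[0 0 0 0 7 9 13 27 45]
t=7: x=[0.0000 0.0000 0.0000 0.8750 6.3750 9.2500 14.2500 27.5000 42.7500] k=[0 0 0 4 5 13 11 27 43]

[0.0000, 0.0000, 0.0000, 0.0342, 0.0427, 0.1111, 0.0940, 0.2308, 0.3675]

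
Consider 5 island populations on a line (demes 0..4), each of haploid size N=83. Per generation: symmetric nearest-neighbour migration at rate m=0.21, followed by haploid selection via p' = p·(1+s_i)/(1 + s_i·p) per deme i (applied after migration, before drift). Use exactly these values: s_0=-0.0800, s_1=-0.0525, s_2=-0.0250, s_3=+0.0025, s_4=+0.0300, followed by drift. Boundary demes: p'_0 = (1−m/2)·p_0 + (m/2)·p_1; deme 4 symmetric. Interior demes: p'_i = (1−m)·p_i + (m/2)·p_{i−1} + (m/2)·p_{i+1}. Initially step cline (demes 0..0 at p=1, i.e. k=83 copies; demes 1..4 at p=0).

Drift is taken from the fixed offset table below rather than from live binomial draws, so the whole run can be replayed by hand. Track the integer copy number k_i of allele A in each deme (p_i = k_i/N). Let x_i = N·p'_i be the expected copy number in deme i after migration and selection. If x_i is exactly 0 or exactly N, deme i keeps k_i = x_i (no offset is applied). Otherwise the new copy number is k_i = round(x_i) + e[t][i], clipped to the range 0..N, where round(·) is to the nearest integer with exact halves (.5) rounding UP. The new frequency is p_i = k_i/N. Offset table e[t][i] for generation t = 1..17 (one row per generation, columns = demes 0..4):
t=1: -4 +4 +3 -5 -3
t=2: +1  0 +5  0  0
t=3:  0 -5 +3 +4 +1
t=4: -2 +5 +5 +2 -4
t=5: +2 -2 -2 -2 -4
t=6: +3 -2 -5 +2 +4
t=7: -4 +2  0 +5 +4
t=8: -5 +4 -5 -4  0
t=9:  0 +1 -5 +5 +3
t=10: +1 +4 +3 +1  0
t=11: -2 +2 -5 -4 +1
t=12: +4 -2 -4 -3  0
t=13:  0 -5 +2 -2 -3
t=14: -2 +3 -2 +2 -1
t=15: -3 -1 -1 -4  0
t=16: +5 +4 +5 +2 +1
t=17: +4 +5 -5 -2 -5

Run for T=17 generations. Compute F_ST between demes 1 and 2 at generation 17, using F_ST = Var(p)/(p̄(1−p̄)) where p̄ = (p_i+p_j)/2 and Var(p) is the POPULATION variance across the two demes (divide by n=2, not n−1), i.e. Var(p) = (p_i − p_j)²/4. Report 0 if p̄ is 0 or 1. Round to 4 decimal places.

0.0600

t=0: k=[83 0 0 0 0]
t=1: x=[73.6129 8.3032 0.0000 0.0000 0.0000] k=[70 12 0 0 0]
t=2: x=[62.6569 16.1180 1.2290 0.0000 0.0000] k=[64 16 6 0 0]
t=3: x=[57.5115 19.1831 6.2716 0.6316 0.0000] k=[58 14 9 5 0]
t=4: x=[51.7734 17.3435 8.9018 4.9065 0.5406] k=[50 22 14 7 0]
t=5: x=[45.3523 23.1882 13.8111 7.0160 0.7568] k=[47 21 12 5 0]
t=6: x=[42.5437 21.9045 11.9487 5.2222 0.5406] k=[46 20 7 7 5]
t=7: x=[41.5409 20.5207 8.1765 6.8056 5.3562] k=[38 23 8 12 9]
t=8: x=[34.7303 22.1142 9.7746 11.2893 9.5623] k=[30 26 5 7 10]
t=9: x=[28.0123 23.3006 7.2458 7.1212 9.9408] k=[28 24 2 12 13]
t=10: x=[26.0665 21.2464 5.2345 11.0789 13.2202] k=[27 25 8 12 13]
t=11: x=[25.3001 22.5290 9.9806 11.7101 13.2202] k=[23 25 5 8 14]
t=12: x=[21.8418 21.8118 7.2458 8.3337 13.7049] k=[26 20 3 5 14]
t=13: x=[23.9254 18.0710 4.8775 5.7483 13.3835] k=[24 13 7 4 10]
t=14: x=[21.4906 12.9255 7.1479 4.9566 9.6185] k=[19 16 5 7 9]
t=15: x=[17.5055 14.5032 6.2178 7.0160 9.0250] k=[15 14 5 3 9]
t=16: x=[13.9030 12.5738 5.6013 3.8492 8.5951] k=[19 17 11 6 10]
t=17: x=[17.6057 15.8760 10.8637 6.9609 9.8334] k=[22 21 6 5 5]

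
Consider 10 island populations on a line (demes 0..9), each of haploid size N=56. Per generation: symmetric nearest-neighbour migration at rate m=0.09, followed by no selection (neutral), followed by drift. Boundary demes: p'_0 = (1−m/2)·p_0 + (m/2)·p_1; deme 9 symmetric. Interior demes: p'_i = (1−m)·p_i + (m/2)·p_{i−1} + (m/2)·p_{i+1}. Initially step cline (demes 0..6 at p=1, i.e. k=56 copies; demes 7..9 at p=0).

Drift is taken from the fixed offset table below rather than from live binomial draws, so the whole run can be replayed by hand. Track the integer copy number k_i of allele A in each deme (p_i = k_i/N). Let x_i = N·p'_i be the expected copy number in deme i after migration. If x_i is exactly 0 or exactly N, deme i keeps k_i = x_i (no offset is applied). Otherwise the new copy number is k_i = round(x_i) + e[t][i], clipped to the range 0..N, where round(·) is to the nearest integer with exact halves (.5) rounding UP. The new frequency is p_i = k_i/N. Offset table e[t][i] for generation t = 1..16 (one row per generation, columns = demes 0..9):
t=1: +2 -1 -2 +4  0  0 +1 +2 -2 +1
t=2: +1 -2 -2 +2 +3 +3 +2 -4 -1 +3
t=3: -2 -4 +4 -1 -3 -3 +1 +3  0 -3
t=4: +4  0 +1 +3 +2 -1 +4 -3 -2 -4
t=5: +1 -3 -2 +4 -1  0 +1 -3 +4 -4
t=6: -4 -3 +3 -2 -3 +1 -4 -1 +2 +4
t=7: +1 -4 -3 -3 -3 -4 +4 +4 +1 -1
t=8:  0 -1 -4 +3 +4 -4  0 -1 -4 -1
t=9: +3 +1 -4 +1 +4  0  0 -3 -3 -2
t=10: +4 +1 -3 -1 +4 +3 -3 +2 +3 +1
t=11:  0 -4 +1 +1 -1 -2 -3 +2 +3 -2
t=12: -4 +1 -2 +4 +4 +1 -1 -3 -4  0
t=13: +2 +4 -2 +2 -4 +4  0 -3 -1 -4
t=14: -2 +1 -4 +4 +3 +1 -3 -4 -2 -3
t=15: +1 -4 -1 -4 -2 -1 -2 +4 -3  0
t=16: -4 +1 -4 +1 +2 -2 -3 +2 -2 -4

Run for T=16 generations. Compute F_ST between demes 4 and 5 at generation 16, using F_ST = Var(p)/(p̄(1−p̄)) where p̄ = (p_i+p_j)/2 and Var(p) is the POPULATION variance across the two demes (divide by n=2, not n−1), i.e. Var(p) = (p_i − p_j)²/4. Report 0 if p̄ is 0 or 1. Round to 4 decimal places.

t=0: k=[56 56 56 56 56 56 56 0 0 0]
t=1: x=[56.0000 56.0000 56.0000 56.0000 56.0000 56.0000 53.4800 2.5200 0.0000 0.0000] k=[56 56 56 56 56 56 54 5 0 0]
t=2: x=[56.0000 56.0000 56.0000 56.0000 56.0000 55.9100 51.8850 6.9800 0.2250 0.0000] k=[56 56 56 56 56 56 54 3 0 0]
t=3: x=[56.0000 56.0000 56.0000 56.0000 56.0000 55.9100 51.7950 5.1600 0.1350 0.0000] k=[56 56 56 56 56 53 53 8 0 0]
t=4: x=[56.0000 56.0000 56.0000 56.0000 55.8650 53.1350 50.9750 9.6650 0.3600 0.0000] k=[56 56 56 56 56 52 55 7 0 0]
t=5: x=[56.0000 56.0000 56.0000 56.0000 55.8200 52.3150 52.7050 8.8450 0.3150 0.0000] k=[56 56 56 56 55 52 54 6 4 0]
t=6: x=[56.0000 56.0000 56.0000 55.9550 54.9100 52.2250 51.7500 8.0700 3.9100 0.1800] k=[56 56 56 54 52 53 48 7 6 4]
t=7: x=[56.0000 56.0000 55.9100 54.0000 52.1350 52.7300 46.3800 8.8000 5.9550 4.0900] k=[56 56 53 51 49 49 50 13 7 3]
t=8: x=[56.0000 55.8650 53.0450 51.0000 49.0900 49.0450 48.2900 14.3950 7.0900 3.1800] k=[56 55 49 54 53 45 48 13 3 2]
t=9: x=[55.9550 54.7750 49.4950 53.7300 52.6850 45.4950 46.2900 14.1250 3.4050 2.0450] k=[56 56 45 55 56 45 46 11 0 0]
t=10: x=[56.0000 55.5050 45.9450 54.5950 55.4600 45.5400 44.3800 12.0800 0.4950 0.0000] k=[56 56 43 54 56 49 41 14 3 0]
t=11: x=[56.0000 55.4150 44.0800 53.5950 55.5950 48.9550 40.1450 14.7200 3.3600 0.1350] k=[56 51 45 55 55 47 37 17 6 0]
t=12: x=[55.7750 50.9550 45.7200 54.5500 54.6400 46.9100 36.5500 17.4050 6.2250 0.2700] k=[52 52 44 56 56 48 36 14 2 0]
t=13: x=[52.0000 51.6400 44.9000 55.4600 55.6400 47.8200 35.5500 14.4500 2.4500 0.0900] k=[54 56 43 56 52 52 36 11 1 0]
t=14: x=[54.0900 55.3250 44.1700 55.2350 52.1800 51.2800 35.5950 11.6750 1.4050 0.0450] k=[52 56 40 56 55 52 33 8 0 0]
t=15: x=[52.1800 55.1000 41.4400 55.2350 54.9100 51.2800 32.7300 8.7650 0.3600 0.0000] k=[53 51 40 51 53 50 31 13 0 0]
t=16: x=[52.9100 50.5950 40.9900 50.5950 52.7750 49.2800 31.0450 13.2250 0.5850 0.0000] k=[49 52 37 52 55 47 28 15 0 0]

0.0627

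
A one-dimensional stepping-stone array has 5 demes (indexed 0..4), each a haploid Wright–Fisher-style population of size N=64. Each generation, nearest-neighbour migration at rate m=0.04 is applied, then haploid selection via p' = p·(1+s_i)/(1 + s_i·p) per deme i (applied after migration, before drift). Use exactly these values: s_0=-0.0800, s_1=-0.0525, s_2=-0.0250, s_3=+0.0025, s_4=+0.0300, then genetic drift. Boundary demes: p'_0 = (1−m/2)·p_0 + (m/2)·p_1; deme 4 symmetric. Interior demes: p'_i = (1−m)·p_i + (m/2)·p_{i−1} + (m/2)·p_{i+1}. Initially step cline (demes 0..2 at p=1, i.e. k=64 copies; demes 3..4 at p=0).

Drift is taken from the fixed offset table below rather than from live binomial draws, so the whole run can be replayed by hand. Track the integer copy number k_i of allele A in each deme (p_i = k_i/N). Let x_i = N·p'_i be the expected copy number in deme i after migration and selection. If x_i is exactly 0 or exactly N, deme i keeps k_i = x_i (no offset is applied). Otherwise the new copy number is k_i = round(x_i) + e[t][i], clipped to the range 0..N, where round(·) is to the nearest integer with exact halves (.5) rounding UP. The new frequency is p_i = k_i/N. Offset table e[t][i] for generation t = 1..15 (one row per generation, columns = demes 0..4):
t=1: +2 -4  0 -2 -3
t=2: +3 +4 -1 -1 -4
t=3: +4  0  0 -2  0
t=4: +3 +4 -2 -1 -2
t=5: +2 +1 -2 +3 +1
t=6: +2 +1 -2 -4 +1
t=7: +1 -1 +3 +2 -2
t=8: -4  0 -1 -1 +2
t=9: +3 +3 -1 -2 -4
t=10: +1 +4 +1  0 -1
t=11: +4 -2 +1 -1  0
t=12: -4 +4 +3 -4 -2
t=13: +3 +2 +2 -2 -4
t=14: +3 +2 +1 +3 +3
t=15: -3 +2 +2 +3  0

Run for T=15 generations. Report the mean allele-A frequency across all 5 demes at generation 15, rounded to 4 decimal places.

t=0: k=[64 64 64 0 0]
t=1: x=[64.0000 64.0000 62.6879 1.2831 0.0000] k=[64 64 63 0 0]
t=2: x=[64.0000 63.9789 61.7046 1.2631 0.0000] k=[64 64 61 0 0]
t=3: x=[64.0000 63.9367 59.7404 1.2230 0.0000] k=[64 64 60 0 0]
t=4: x=[64.0000 63.9156 58.7595 1.2029 0.0000] k=[64 64 57 0 0]
t=5: x=[64.0000 63.8523 55.8211 1.1428 0.0000] k=[64 64 54 4 0]
t=6: x=[64.0000 63.7890 52.9708 4.9314 0.0824] k=[64 64 51 1 1]
t=7: x=[64.0000 63.7257 49.9848 2.0048 1.0295] k=[64 63 53 4 0]
t=8: x=[63.9783 62.7559 51.9747 4.9113 0.0824] k=[60 63 51 4 2]
t=9: x=[59.7402 62.6295 50.0254 4.9113 2.0992] k=[63 64 49 3 0]
t=10: x=[62.9362 63.6624 48.0791 3.8691 0.0618] k=[64 64 49 4 0]
t=11: x=[64.0000 63.6835 48.0994 4.8311 0.0824] k=[64 62 49 4 0]
t=12: x=[63.9565 61.6615 48.0589 4.8311 0.0824] k=[60 64 51 1 0]
t=13: x=[59.7617 63.6413 49.9848 1.9848 0.0206] k=[63 64 52 0 0]
t=14: x=[62.9362 63.7257 50.9388 1.0426 0.0000] k=[64 64 52 4 0]
t=15: x=[64.0000 63.7468 51.0200 4.8913 0.0824] k=[64 64 53 8 0]

0.5906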